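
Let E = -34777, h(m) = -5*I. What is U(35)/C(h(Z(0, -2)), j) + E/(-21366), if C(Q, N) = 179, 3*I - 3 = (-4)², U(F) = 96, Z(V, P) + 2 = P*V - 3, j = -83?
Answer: 8276219/3824514 ≈ 2.1640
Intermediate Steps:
Z(V, P) = -5 + P*V (Z(V, P) = -2 + (P*V - 3) = -2 + (-3 + P*V) = -5 + P*V)
I = 19/3 (I = 1 + (⅓)*(-4)² = 1 + (⅓)*16 = 1 + 16/3 = 19/3 ≈ 6.3333)
h(m) = -95/3 (h(m) = -5*19/3 = -95/3)
U(35)/C(h(Z(0, -2)), j) + E/(-21366) = 96/179 - 34777/(-21366) = 96*(1/179) - 34777*(-1/21366) = 96/179 + 34777/21366 = 8276219/3824514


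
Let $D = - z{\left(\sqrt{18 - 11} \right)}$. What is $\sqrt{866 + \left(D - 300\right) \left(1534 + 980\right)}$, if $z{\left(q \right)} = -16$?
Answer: $i \sqrt{713110} \approx 844.46 i$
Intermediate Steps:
$D = 16$ ($D = \left(-1\right) \left(-16\right) = 16$)
$\sqrt{866 + \left(D - 300\right) \left(1534 + 980\right)} = \sqrt{866 + \left(16 - 300\right) \left(1534 + 980\right)} = \sqrt{866 - 713976} = \sqrt{-713110} = i \sqrt{713110}$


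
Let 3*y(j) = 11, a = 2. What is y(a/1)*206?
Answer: 2266/3 ≈ 755.33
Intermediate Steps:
y(j) = 11/3 (y(j) = (⅓)*11 = 11/3)
y(a/1)*206 = (11/3)*206 = 2266/3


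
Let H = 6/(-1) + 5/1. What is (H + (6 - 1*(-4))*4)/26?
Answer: 3/2 ≈ 1.5000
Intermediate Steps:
H = -1 (H = 6*(-1) + 5*1 = -6 + 5 = -1)
(H + (6 - 1*(-4))*4)/26 = (-1 + (6 - 1*(-4))*4)/26 = (-1 + (6 + 4)*4)/26 = (-1 + 10*4)/26 = (-1 + 40)/26 = (1/26)*39 = 3/2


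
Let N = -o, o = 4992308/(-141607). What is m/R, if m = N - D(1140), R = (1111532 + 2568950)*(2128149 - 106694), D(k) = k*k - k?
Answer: -91933016456/526772994635342585 ≈ -1.7452e-7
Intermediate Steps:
o = -4992308/141607 (o = 4992308*(-1/141607) = -4992308/141607 ≈ -35.255)
D(k) = k**2 - k
N = 4992308/141607 (N = -1*(-4992308/141607) = 4992308/141607 ≈ 35.255)
R = 7439928741310 (R = 3680482*2021455 = 7439928741310)
m = -183866032912/141607 (m = 4992308/141607 - 1140*(-1 + 1140) = 4992308/141607 - 1140*1139 = 4992308/141607 - 1*1298460 = 4992308/141607 - 1298460 = -183866032912/141607 ≈ -1.2984e+6)
m/R = -183866032912/141607/7439928741310 = -183866032912/141607*1/7439928741310 = -91933016456/526772994635342585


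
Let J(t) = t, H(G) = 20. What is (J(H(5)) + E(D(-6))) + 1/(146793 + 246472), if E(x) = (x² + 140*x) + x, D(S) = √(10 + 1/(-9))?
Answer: 105788294/3539385 + 47*√89 ≈ 473.29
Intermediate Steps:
D(S) = √89/3 (D(S) = √(10 + 1*(-⅑)) = √(10 - ⅑) = √(89/9) = √89/3)
E(x) = x² + 141*x
(J(H(5)) + E(D(-6))) + 1/(146793 + 246472) = (20 + (√89/3)*(141 + √89/3)) + 1/(146793 + 246472) = (20 + √89*(141 + √89/3)/3) + 1/393265 = 7865301/393265 + √89*(141 + √89/3)/3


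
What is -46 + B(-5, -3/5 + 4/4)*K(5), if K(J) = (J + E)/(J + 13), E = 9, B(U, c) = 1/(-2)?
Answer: -835/18 ≈ -46.389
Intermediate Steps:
B(U, c) = -½
K(J) = (9 + J)/(13 + J) (K(J) = (J + 9)/(J + 13) = (9 + J)/(13 + J))
-46 + B(-5, -3/5 + 4/4)*K(5) = -46 - (9 + 5)/(2*(13 + 5)) = -46 - 14/(2*18) = -46 - 14/36 = -46 - ½*7/9 = -46 - 7/18 = -835/18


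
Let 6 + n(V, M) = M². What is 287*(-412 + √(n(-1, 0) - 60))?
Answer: -118244 + 287*I*√66 ≈ -1.1824e+5 + 2331.6*I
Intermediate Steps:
n(V, M) = -6 + M²
287*(-412 + √(n(-1, 0) - 60)) = 287*(-412 + √((-6 + 0²) - 60)) = 287*(-412 + √((-6 + 0) - 60)) = 287*(-412 + √(-6 - 60)) = 287*(-412 + √(-66)) = 287*(-412 + I*√66) = -118244 + 287*I*√66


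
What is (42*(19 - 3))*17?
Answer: 11424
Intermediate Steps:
(42*(19 - 3))*17 = (42*16)*17 = 672*17 = 11424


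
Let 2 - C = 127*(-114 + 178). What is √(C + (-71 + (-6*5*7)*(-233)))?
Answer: 23*√77 ≈ 201.82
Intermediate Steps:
C = -8126 (C = 2 - 127*(-114 + 178) = 2 - 127*64 = 2 - 1*8128 = 2 - 8128 = -8126)
√(C + (-71 + (-6*5*7)*(-233))) = √(-8126 + (-71 + (-6*5*7)*(-233))) = √(-8126 + (-71 - 30*7*(-233))) = √(-8126 + (-71 - 210*(-233))) = √(-8126 + (-71 + 48930)) = √(-8126 + 48859) = √40733 = 23*√77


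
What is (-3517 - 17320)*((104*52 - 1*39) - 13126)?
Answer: 161632609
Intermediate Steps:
(-3517 - 17320)*((104*52 - 1*39) - 13126) = -20837*((5408 - 39) - 13126) = -20837*(5369 - 13126) = -20837*(-7757) = 161632609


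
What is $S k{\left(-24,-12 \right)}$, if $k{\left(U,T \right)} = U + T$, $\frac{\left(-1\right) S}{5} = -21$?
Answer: $-3780$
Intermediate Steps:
$S = 105$ ($S = \left(-5\right) \left(-21\right) = 105$)
$k{\left(U,T \right)} = T + U$
$S k{\left(-24,-12 \right)} = 105 \left(-12 - 24\right) = 105 \left(-36\right) = -3780$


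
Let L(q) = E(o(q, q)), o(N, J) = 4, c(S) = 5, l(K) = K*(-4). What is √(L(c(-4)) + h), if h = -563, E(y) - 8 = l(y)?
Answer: I*√571 ≈ 23.896*I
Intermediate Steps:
l(K) = -4*K
E(y) = 8 - 4*y
L(q) = -8 (L(q) = 8 - 4*4 = 8 - 16 = -8)
√(L(c(-4)) + h) = √(-8 - 563) = √(-571) = I*√571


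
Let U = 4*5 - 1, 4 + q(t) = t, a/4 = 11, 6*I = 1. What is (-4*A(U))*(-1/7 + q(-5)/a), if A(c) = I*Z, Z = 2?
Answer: 107/231 ≈ 0.46320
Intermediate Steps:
I = ⅙ (I = (⅙)*1 = ⅙ ≈ 0.16667)
a = 44 (a = 4*11 = 44)
q(t) = -4 + t
U = 19 (U = 20 - 1 = 19)
A(c) = ⅓ (A(c) = (⅙)*2 = ⅓)
(-4*A(U))*(-1/7 + q(-5)/a) = (-4*⅓)*(-1/7 + (-4 - 5)/44) = -4*(-1*⅐ - 9*1/44)/3 = -4*(-⅐ - 9/44)/3 = -4/3*(-107/308) = 107/231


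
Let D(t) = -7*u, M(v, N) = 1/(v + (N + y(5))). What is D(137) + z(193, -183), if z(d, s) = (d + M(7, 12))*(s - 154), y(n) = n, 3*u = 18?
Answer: -1562329/24 ≈ -65097.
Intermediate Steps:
u = 6 (u = (1/3)*18 = 6)
M(v, N) = 1/(5 + N + v) (M(v, N) = 1/(v + (N + 5)) = 1/(v + (5 + N)) = 1/(5 + N + v))
D(t) = -42 (D(t) = -7*6 = -42)
z(d, s) = (-154 + s)*(1/24 + d) (z(d, s) = (d + 1/(5 + 12 + 7))*(s - 154) = (d + 1/24)*(-154 + s) = (1/24 + d)*(-154 + s) = (-154 + s)*(1/24 + d))
D(137) + z(193, -183) = -42 + (-77/12 - 154*193 + (1/24)*(-183) + 193*(-183)) = -42 + (-77/12 - 29722 - 61/8 - 35319) = -42 - 1561321/24 = -1562329/24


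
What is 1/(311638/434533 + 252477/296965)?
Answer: 129041092345/202255166911 ≈ 0.63801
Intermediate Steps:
1/(311638/434533 + 252477/296965) = 1/(202255166911/129041092345) = 129041092345/202255166911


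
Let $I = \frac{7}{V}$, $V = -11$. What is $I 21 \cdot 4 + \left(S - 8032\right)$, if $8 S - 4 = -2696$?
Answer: $- \frac{185283}{22} \approx -8422.0$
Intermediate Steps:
$S = - \frac{673}{2}$ ($S = \frac{1}{2} + \frac{1}{8} \left(-2696\right) = \frac{1}{2} - 337 = - \frac{673}{2} \approx -336.5$)
$I = - \frac{7}{11}$ ($I = \frac{7}{-11} = 7 \left(- \frac{1}{11}\right) = - \frac{7}{11} \approx -0.63636$)
$I 21 \cdot 4 + \left(S - 8032\right) = \left(- \frac{7}{11}\right) 21 \cdot 4 - \frac{16737}{2} = \left(- \frac{147}{11}\right) 4 - \frac{16737}{2} = - \frac{588}{11} - \frac{16737}{2} = - \frac{185283}{22}$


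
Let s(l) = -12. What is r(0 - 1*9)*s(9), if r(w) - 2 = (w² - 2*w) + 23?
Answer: -1488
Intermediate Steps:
r(w) = 25 + w² - 2*w (r(w) = 2 + ((w² - 2*w) + 23) = 2 + (23 + w² - 2*w) = 25 + w² - 2*w)
r(0 - 1*9)*s(9) = (25 + (0 - 1*9)² - 2*(0 - 1*9))*(-12) = (25 + (0 - 9)² - 2*(0 - 9))*(-12) = (25 + (-9)² - 2*(-9))*(-12) = (25 + 81 + 18)*(-12) = 124*(-12) = -1488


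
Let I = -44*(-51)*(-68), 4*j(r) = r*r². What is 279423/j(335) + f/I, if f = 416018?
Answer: -7734900929543/2868376731000 ≈ -2.6966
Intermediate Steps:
j(r) = r³/4 (j(r) = (r*r²)/4 = r³/4)
I = -152592 (I = 2244*(-68) = -152592)
279423/j(335) + f/I = 279423/(((¼)*335³)) + 416018/(-152592) = 279423/(((¼)*37595375)) + 416018*(-1/152592) = 279423/(37595375/4) - 208009/76296 = 279423*(4/37595375) - 208009/76296 = 1117692/37595375 - 208009/76296 = -7734900929543/2868376731000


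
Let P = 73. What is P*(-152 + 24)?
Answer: -9344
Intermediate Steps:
P*(-152 + 24) = 73*(-152 + 24) = 73*(-128) = -9344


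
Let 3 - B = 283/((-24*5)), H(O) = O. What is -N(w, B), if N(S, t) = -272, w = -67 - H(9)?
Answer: 272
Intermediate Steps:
B = 643/120 (B = 3 - 283/((-24*5)) = 3 - 283/(-120) = 3 - 283*(-1)/120 = 3 - 1*(-283/120) = 3 + 283/120 = 643/120 ≈ 5.3583)
w = -76 (w = -67 - 1*9 = -67 - 9 = -76)
-N(w, B) = -1*(-272) = 272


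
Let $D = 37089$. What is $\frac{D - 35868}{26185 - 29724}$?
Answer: $- \frac{1221}{3539} \approx -0.34501$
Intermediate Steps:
$\frac{D - 35868}{26185 - 29724} = \frac{37089 - 35868}{26185 - 29724} = \frac{1221}{-3539} = 1221 \left(- \frac{1}{3539}\right) = - \frac{1221}{3539}$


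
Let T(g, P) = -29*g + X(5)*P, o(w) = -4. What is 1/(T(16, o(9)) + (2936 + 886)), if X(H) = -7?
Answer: 1/3386 ≈ 0.00029533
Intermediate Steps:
T(g, P) = -29*g - 7*P
1/(T(16, o(9)) + (2936 + 886)) = 1/((-29*16 - 7*(-4)) + (2936 + 886)) = 1/((-464 + 28) + 3822) = 1/(-436 + 3822) = 1/3386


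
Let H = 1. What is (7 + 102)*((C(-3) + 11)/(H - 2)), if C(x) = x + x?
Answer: -545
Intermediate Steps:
C(x) = 2*x
(7 + 102)*((C(-3) + 11)/(H - 2)) = (7 + 102)*((2*(-3) + 11)/(1 - 2)) = 109*((-6 + 11)/(-1)) = 109*(5*(-1)) = 109*(-5) = -545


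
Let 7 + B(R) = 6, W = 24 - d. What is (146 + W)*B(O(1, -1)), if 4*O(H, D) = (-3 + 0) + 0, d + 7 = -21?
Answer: -198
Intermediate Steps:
d = -28 (d = -7 - 21 = -28)
O(H, D) = -¾ (O(H, D) = ((-3 + 0) + 0)/4 = (-3 + 0)/4 = (¼)*(-3) = -¾)
W = 52 (W = 24 - 1*(-28) = 24 + 28 = 52)
B(R) = -1 (B(R) = -7 + 6 = -1)
(146 + W)*B(O(1, -1)) = (146 + 52)*(-1) = 198*(-1) = -198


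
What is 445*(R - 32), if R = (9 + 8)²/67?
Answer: -825475/67 ≈ -12321.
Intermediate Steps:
R = 289/67 (R = 17²*(1/67) = 289*(1/67) = 289/67 ≈ 4.3134)
445*(R - 32) = 445*(289/67 - 32) = 445*(-1855/67) = -825475/67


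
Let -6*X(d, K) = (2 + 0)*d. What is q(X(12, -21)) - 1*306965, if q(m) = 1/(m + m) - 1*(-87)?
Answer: -2455025/8 ≈ -3.0688e+5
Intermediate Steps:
X(d, K) = -d/3 (X(d, K) = -(2 + 0)*d/6 = -d/3)
q(m) = 87 + 1/(2*m) (q(m) = 1/(2*m) + 87 = 87 + 1/(2*m))
q(X(12, -21)) - 1*306965 = (87 + 1/(2*((-⅓*12)))) - 1*306965 = (87 + (½)/(-4)) - 306965 = (87 + (½)*(-¼)) - 306965 = (87 - ⅛) - 306965 = 695/8 - 306965 = -2455025/8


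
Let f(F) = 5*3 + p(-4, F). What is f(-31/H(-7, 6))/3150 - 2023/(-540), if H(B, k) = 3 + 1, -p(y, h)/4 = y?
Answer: 70991/18900 ≈ 3.7561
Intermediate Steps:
p(y, h) = -4*y
H(B, k) = 4
f(F) = 31 (f(F) = 5*3 - 4*(-4) = 15 + 16 = 31)
f(-31/H(-7, 6))/3150 - 2023/(-540) = 31/3150 - 2023/(-540) = 31*(1/3150) - 2023*(-1/540) = 31/3150 + 2023/540 = 70991/18900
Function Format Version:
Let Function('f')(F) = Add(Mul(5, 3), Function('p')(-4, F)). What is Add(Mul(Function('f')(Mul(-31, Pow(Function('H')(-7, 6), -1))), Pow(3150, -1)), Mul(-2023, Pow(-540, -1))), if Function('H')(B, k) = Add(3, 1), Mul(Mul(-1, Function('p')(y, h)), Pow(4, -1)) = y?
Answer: Rational(70991, 18900) ≈ 3.7561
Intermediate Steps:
Function('p')(y, h) = Mul(-4, y)
Function('H')(B, k) = 4
Function('f')(F) = 31 (Function('f')(F) = Add(Mul(5, 3), Mul(-4, -4)) = Add(15, 16) = 31)
Add(Mul(Function('f')(Mul(-31, Pow(Function('H')(-7, 6), -1))), Pow(3150, -1)), Mul(-2023, Pow(-540, -1))) = Add(Mul(31, Pow(3150, -1)), Mul(-2023, Pow(-540, -1))) = Add(Mul(31, Rational(1, 3150)), Mul(-2023, Rational(-1, 540))) = Add(Rational(31, 3150), Rational(2023, 540)) = Rational(70991, 18900)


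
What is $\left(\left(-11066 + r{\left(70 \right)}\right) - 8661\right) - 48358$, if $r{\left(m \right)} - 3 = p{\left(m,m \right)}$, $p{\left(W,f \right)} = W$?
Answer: $-68012$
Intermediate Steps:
$r{\left(m \right)} = 3 + m$
$\left(\left(-11066 + r{\left(70 \right)}\right) - 8661\right) - 48358 = \left(\left(-11066 + \left(3 + 70\right)\right) - 8661\right) - 48358 = \left(\left(-11066 + 73\right) - 8661\right) - 48358 = \left(-10993 - 8661\right) - 48358 = -19654 - 48358 = -68012$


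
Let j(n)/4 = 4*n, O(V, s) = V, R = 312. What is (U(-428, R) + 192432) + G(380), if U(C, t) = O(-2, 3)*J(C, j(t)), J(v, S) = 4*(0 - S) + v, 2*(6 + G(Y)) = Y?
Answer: 233408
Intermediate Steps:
G(Y) = -6 + Y/2
j(n) = 16*n (j(n) = 4*(4*n) = 16*n)
J(v, S) = v - 4*S (J(v, S) = 4*(-S) + v = -4*S + v = v - 4*S)
U(C, t) = -2*C + 128*t (U(C, t) = -2*(C - 64*t) = -2*C + 128*t)
(U(-428, R) + 192432) + G(380) = ((-2*(-428) + 128*312) + 192432) + (-6 + (½)*380) = ((856 + 39936) + 192432) + (-6 + 190) = (40792 + 192432) + 184 = 233224 + 184 = 233408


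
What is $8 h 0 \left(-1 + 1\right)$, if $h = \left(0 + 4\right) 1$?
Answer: $0$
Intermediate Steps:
$h = 4$ ($h = 4 \cdot 1 = 4$)
$8 h 0 \left(-1 + 1\right) = 8 \cdot 4 \cdot 0 \left(-1 + 1\right) = 32 \cdot 0 \cdot 0 = 32 \cdot 0 = 0$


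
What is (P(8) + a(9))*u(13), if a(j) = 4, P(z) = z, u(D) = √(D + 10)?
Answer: 12*√23 ≈ 57.550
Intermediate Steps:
u(D) = √(10 + D)
(P(8) + a(9))*u(13) = (8 + 4)*√(10 + 13) = 12*√23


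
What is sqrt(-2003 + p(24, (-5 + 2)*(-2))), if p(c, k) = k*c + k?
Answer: I*sqrt(1853) ≈ 43.047*I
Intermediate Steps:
p(c, k) = k + c*k (p(c, k) = c*k + k = k + c*k)
sqrt(-2003 + p(24, (-5 + 2)*(-2))) = sqrt(-2003 + ((-5 + 2)*(-2))*(1 + 24)) = sqrt(-2003 - 3*(-2)*25) = sqrt(-2003 + 6*25) = sqrt(-2003 + 150) = sqrt(-1853) = I*sqrt(1853)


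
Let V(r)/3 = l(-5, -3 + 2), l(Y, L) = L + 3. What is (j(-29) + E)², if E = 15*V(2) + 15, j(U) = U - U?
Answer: 11025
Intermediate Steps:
j(U) = 0
l(Y, L) = 3 + L
V(r) = 6 (V(r) = 3*(3 + (-3 + 2)) = 3*(3 - 1) = 3*2 = 6)
E = 105 (E = 15*6 + 15 = 90 + 15 = 105)
(j(-29) + E)² = (0 + 105)² = 105² = 11025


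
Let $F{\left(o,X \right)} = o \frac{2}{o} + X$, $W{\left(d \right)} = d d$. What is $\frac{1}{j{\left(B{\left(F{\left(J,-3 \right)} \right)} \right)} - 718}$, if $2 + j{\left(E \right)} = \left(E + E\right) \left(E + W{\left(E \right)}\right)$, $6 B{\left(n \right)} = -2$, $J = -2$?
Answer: $- \frac{27}{19436} \approx -0.0013892$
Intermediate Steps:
$W{\left(d \right)} = d^{2}$
$F{\left(o,X \right)} = 2 + X$
$B{\left(n \right)} = - \frac{1}{3}$ ($B{\left(n \right)} = \frac{1}{6} \left(-2\right) = - \frac{1}{3}$)
$j{\left(E \right)} = -2 + 2 E \left(E + E^{2}\right)$ ($j{\left(E \right)} = -2 + \left(E + E\right) \left(E + E^{2}\right) = -2 + 2 E \left(E + E^{2}\right)$)
$\frac{1}{j{\left(B{\left(F{\left(J,-3 \right)} \right)} \right)} - 718} = \frac{1}{\left(-2 + 2 \left(- \frac{1}{3}\right)^{2} + 2 \left(- \frac{1}{3}\right)^{3}\right) - 718} = \frac{1}{\left(-2 + 2 \cdot \frac{1}{9} + 2 \left(- \frac{1}{27}\right)\right) - 718} = \frac{1}{\left(-2 + \frac{2}{9} - \frac{2}{27}\right) - 718} = \frac{1}{- \frac{50}{27} - 718} = \frac{1}{- \frac{19436}{27}} = - \frac{27}{19436}$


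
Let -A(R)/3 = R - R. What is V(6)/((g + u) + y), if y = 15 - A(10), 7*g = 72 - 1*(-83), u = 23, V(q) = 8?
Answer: 56/421 ≈ 0.13302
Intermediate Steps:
A(R) = 0 (A(R) = -3*(R - R) = -3*0 = 0)
g = 155/7 (g = (72 - 1*(-83))/7 = (72 + 83)/7 = (1/7)*155 = 155/7 ≈ 22.143)
y = 15 (y = 15 - 1*0 = 15 + 0 = 15)
V(6)/((g + u) + y) = 8/((155/7 + 23) + 15) = 8/(316/7 + 15) = 8/(421/7) = 8*(7/421) = 56/421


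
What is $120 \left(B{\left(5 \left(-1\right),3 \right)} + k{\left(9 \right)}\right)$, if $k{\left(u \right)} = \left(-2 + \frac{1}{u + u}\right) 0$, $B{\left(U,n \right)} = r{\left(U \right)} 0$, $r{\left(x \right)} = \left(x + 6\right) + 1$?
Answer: $0$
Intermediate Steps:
$r{\left(x \right)} = 7 + x$ ($r{\left(x \right)} = \left(6 + x\right) + 1 = 7 + x$)
$B{\left(U,n \right)} = 0$ ($B{\left(U,n \right)} = \left(7 + U\right) 0 = 0$)
$k{\left(u \right)} = 0$ ($k{\left(u \right)} = \left(-2 + \frac{1}{2 u}\right) 0 = 0$)
$120 \left(B{\left(5 \left(-1\right),3 \right)} + k{\left(9 \right)}\right) = 120 \left(0 + 0\right) = 120 \cdot 0 = 0$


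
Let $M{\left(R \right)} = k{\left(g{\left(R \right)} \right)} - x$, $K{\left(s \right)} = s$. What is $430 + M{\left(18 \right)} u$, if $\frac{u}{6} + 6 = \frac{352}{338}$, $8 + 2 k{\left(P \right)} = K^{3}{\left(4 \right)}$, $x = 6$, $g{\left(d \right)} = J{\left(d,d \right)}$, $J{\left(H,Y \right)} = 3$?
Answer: $- \frac{37946}{169} \approx -224.53$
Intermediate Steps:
$g{\left(d \right)} = 3$
$k{\left(P \right)} = 28$ ($k{\left(P \right)} = -4 + \frac{4^{3}}{2} = -4 + \frac{1}{2} \cdot 64 = -4 + 32 = 28$)
$u = - \frac{5028}{169}$ ($u = -36 + 6 \cdot \frac{352}{338} = -36 + 6 \cdot 352 \cdot \frac{1}{338} = -36 + 6 \cdot \frac{176}{169} = -36 + \frac{1056}{169} = - \frac{5028}{169} \approx -29.751$)
$M{\left(R \right)} = 22$ ($M{\left(R \right)} = 28 - 6 = 22$)
$430 + M{\left(18 \right)} u = 430 + 22 \left(- \frac{5028}{169}\right) = 430 - \frac{110616}{169} = - \frac{37946}{169}$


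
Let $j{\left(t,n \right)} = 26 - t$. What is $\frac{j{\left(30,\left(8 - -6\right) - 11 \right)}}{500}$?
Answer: $- \frac{1}{125} \approx -0.008$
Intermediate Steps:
$\frac{j{\left(30,\left(8 - -6\right) - 11 \right)}}{500} = \frac{26 - 30}{500} = \left(26 - 30\right) \frac{1}{500} = \left(-4\right) \frac{1}{500} = - \frac{1}{125}$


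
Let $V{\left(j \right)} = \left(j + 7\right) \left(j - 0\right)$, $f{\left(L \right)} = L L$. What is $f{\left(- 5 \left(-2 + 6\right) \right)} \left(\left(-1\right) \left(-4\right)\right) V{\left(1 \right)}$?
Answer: $12800$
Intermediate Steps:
$f{\left(L \right)} = L^{2}$
$V{\left(j \right)} = j \left(7 + j\right)$ ($V{\left(j \right)} = \left(7 + j\right) \left(j + 0\right) = \left(7 + j\right) j = j \left(7 + j\right)$)
$f{\left(- 5 \left(-2 + 6\right) \right)} \left(\left(-1\right) \left(-4\right)\right) V{\left(1 \right)} = \left(- 5 \left(-2 + 6\right)\right)^{2} \left(\left(-1\right) \left(-4\right)\right) 1 \left(7 + 1\right) = \left(\left(-5\right) 4\right)^{2} \cdot 4 \cdot 1 \cdot 8 = \left(-20\right)^{2} \cdot 4 \cdot 8 = 400 \cdot 4 \cdot 8 = 1600 \cdot 8 = 12800$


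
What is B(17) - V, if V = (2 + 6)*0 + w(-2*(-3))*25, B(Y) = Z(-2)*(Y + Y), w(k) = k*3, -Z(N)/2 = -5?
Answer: -110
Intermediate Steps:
Z(N) = 10 (Z(N) = -2*(-5) = 10)
w(k) = 3*k
B(Y) = 20*Y (B(Y) = 10*(Y + Y) = 10*(2*Y) = 20*Y)
V = 450 (V = (2 + 6)*0 + (3*(-2*(-3)))*25 = 8*0 + (3*6)*25 = 0 + 18*25 = 0 + 450 = 450)
B(17) - V = 20*17 - 1*450 = 340 - 450 = -110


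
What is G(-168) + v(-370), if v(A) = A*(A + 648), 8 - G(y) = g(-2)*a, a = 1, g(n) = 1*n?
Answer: -102850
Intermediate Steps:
g(n) = n
G(y) = 10 (G(y) = 8 - (-2) = 8 - 1*(-2) = 8 + 2 = 10)
v(A) = A*(648 + A)
G(-168) + v(-370) = 10 - 370*(648 - 370) = 10 - 370*278 = 10 - 102860 = -102850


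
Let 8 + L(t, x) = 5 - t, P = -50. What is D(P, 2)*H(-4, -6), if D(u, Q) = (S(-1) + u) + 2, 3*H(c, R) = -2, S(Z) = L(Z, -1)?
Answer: 100/3 ≈ 33.333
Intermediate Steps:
L(t, x) = -3 - t (L(t, x) = -8 + (5 - t) = -3 - t)
S(Z) = -3 - Z
H(c, R) = -⅔ (H(c, R) = (⅓)*(-2) = -⅔)
D(u, Q) = u (D(u, Q) = ((-3 - 1*(-1)) + u) + 2 = ((-3 + 1) + u) + 2 = (-2 + u) + 2 = u)
D(P, 2)*H(-4, -6) = -50*(-⅔) = 100/3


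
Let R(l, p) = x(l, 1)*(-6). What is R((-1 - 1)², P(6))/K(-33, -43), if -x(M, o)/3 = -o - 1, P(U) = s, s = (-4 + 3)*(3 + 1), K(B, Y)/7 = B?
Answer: 12/77 ≈ 0.15584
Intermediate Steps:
K(B, Y) = 7*B
s = -4 (s = -1*4 = -4)
P(U) = -4
x(M, o) = 3 + 3*o (x(M, o) = -3*(-o - 1) = -3*(-1 - o) = 3 + 3*o)
R(l, p) = -36 (R(l, p) = (3 + 3*1)*(-6) = (3 + 3)*(-6) = 6*(-6) = -36)
R((-1 - 1)², P(6))/K(-33, -43) = -36/(7*(-33)) = -36/(-231) = -36*(-1/231) = 12/77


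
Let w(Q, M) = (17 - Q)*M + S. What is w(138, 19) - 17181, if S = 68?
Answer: -19412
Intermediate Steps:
w(Q, M) = 68 + M*(17 - Q) (w(Q, M) = (17 - Q)*M + 68 = M*(17 - Q) + 68 = 68 + M*(17 - Q))
w(138, 19) - 17181 = (68 + 17*19 - 1*19*138) - 17181 = (68 + 323 - 2622) - 17181 = -2231 - 17181 = -19412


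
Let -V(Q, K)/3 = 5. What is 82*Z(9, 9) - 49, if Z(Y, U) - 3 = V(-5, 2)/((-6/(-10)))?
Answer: -1853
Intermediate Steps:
V(Q, K) = -15 (V(Q, K) = -3*5 = -15)
Z(Y, U) = -22 (Z(Y, U) = 3 - 15/((-6/(-10))) = 3 - 15/((-6*(-⅒))) = 3 - 15/⅗ = 3 - 15*5/3 = 3 - 25 = -22)
82*Z(9, 9) - 49 = 82*(-22) - 49 = -1804 - 49 = -1853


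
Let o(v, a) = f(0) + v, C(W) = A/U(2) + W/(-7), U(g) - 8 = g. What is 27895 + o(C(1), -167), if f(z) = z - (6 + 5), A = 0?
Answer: 195187/7 ≈ 27884.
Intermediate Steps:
U(g) = 8 + g
f(z) = -11 + z (f(z) = z - 1*11 = z - 11 = -11 + z)
C(W) = -W/7 (C(W) = 0/(8 + 2) + W/(-7) = 0/10 + W*(-⅐) = 0*(⅒) - W/7 = 0 - W/7 = -W/7)
o(v, a) = -11 + v (o(v, a) = (-11 + 0) + v = -11 + v)
27895 + o(C(1), -167) = 27895 + (-11 - ⅐*1) = 27895 + (-11 - ⅐) = 27895 - 78/7 = 195187/7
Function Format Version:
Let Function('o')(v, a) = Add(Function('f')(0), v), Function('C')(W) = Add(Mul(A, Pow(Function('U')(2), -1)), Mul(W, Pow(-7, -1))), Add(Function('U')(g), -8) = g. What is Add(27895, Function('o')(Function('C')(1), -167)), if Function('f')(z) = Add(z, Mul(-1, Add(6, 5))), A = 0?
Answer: Rational(195187, 7) ≈ 27884.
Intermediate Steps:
Function('U')(g) = Add(8, g)
Function('f')(z) = Add(-11, z) (Function('f')(z) = Add(z, Mul(-1, 11)) = Add(z, -11) = Add(-11, z))
Function('C')(W) = Mul(Rational(-1, 7), W) (Function('C')(W) = Add(Mul(0, Pow(Add(8, 2), -1)), Mul(W, Pow(-7, -1))) = Add(Mul(0, Pow(10, -1)), Mul(W, Rational(-1, 7))) = Add(Mul(0, Rational(1, 10)), Mul(Rational(-1, 7), W)) = Add(0, Mul(Rational(-1, 7), W)) = Mul(Rational(-1, 7), W))
Function('o')(v, a) = Add(-11, v) (Function('o')(v, a) = Add(Add(-11, 0), v) = Add(-11, v))
Add(27895, Function('o')(Function('C')(1), -167)) = Add(27895, Add(-11, Mul(Rational(-1, 7), 1))) = Add(27895, Add(-11, Rational(-1, 7))) = Add(27895, Rational(-78, 7)) = Rational(195187, 7)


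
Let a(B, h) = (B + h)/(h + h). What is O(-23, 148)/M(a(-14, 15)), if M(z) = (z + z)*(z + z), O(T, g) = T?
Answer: -5175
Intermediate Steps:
a(B, h) = (B + h)/(2*h) (a(B, h) = (B + h)/((2*h)) = (B + h)*(1/(2*h)) = (B + h)/(2*h))
M(z) = 4*z² (M(z) = (2*z)*(2*z) = 4*z²)
O(-23, 148)/M(a(-14, 15)) = -23*225/(-14 + 15)² = -23/(4*((½)*(1/15)*1)²) = -23/(4*(1/30)²) = -23/(4*(1/900)) = -23/1/225 = -23*225 = -5175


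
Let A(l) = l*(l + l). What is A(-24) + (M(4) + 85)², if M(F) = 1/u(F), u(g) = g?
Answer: 134713/16 ≈ 8419.6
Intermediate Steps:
M(F) = 1/F
A(l) = 2*l² (A(l) = l*(2*l) = 2*l²)
A(-24) + (M(4) + 85)² = 2*(-24)² + (1/4 + 85)² = 2*576 + (¼ + 85)² = 1152 + (341/4)² = 1152 + 116281/16 = 134713/16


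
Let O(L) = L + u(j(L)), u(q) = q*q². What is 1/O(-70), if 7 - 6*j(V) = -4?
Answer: -216/13789 ≈ -0.015665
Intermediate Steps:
j(V) = 11/6 (j(V) = 7/6 - ⅙*(-4) = 7/6 + ⅔ = 11/6)
u(q) = q³
O(L) = 1331/216 + L (O(L) = L + (11/6)³ = L + 1331/216 = 1331/216 + L)
1/O(-70) = 1/(1331/216 - 70) = 1/(-13789/216) = -216/13789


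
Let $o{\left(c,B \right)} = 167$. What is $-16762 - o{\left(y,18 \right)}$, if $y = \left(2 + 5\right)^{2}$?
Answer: $-16929$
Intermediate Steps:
$y = 49$ ($y = 7^{2} = 49$)
$-16762 - o{\left(y,18 \right)} = -16762 - 167 = -16929$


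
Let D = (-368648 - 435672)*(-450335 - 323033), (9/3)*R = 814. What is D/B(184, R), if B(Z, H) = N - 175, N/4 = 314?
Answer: 622035349760/1081 ≈ 5.7543e+8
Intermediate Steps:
N = 1256 (N = 4*314 = 1256)
R = 814/3 (R = (⅓)*814 = 814/3 ≈ 271.33)
B(Z, H) = 1081 (B(Z, H) = 1256 - 175 = 1081)
D = 622035349760 (D = -804320*(-773368) = 622035349760)
D/B(184, R) = 622035349760/1081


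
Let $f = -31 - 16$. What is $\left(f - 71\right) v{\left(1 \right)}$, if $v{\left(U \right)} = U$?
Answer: $-118$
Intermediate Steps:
$f = -47$
$\left(f - 71\right) v{\left(1 \right)} = \left(-47 - 71\right) 1 = \left(-118\right) 1 = -118$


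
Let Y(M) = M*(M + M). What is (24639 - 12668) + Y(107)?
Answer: 34869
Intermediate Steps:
Y(M) = 2*M² (Y(M) = M*(2*M) = 2*M²)
(24639 - 12668) + Y(107) = (24639 - 12668) + 2*107² = 11971 + 2*11449 = 11971 + 22898 = 34869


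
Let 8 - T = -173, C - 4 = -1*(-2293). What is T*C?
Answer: 415757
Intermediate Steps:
C = 2297 (C = 4 - 1*(-2293) = 4 + 2293 = 2297)
T = 181 (T = 8 - 1*(-173) = 8 + 173 = 181)
T*C = 181*2297 = 415757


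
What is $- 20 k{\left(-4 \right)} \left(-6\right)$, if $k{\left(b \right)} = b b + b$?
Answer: $1440$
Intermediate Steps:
$k{\left(b \right)} = b + b^{2}$ ($k{\left(b \right)} = b^{2} + b = b + b^{2}$)
$- 20 k{\left(-4 \right)} \left(-6\right) = - 20 \left(- 4 \left(1 - 4\right)\right) \left(-6\right) = - 20 \left(\left(-4\right) \left(-3\right)\right) \left(-6\right) = \left(-20\right) 12 \left(-6\right) = \left(-240\right) \left(-6\right) = 1440$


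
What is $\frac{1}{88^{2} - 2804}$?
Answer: $\frac{1}{4940} \approx 0.00020243$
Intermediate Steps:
$\frac{1}{88^{2} - 2804} = \frac{1}{7744 - 2804} = \frac{1}{4940}$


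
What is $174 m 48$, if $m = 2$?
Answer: $16704$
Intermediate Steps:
$174 m 48 = 174 \cdot 2 \cdot 48 = 174 \cdot 96 = 16704$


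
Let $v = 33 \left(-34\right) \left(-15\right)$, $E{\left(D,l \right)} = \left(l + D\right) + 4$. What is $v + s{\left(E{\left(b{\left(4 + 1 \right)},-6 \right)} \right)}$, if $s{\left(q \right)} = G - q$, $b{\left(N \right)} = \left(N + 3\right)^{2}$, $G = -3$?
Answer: $16765$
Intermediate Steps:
$b{\left(N \right)} = \left(3 + N\right)^{2}$
$E{\left(D,l \right)} = 4 + D + l$ ($E{\left(D,l \right)} = \left(D + l\right) + 4 = 4 + D + l$)
$s{\left(q \right)} = -3 - q$
$v = 16830$ ($v = \left(-1122\right) \left(-15\right) = 16830$)
$v + s{\left(E{\left(b{\left(4 + 1 \right)},-6 \right)} \right)} = 16830 - \left(1 + \left(3 + \left(4 + 1\right)\right)^{2}\right) = 16830 - \left(1 + \left(3 + 5\right)^{2}\right) = 16830 - 65 = 16765$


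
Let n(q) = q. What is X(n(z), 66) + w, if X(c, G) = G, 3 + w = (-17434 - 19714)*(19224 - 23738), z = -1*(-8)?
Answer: 167686135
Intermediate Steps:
z = 8
w = 167686069 (w = -3 + (-17434 - 19714)*(19224 - 23738) = -3 - 37148*(-4514) = -3 + 167686072 = 167686069)
X(n(z), 66) + w = 66 + 167686069 = 167686135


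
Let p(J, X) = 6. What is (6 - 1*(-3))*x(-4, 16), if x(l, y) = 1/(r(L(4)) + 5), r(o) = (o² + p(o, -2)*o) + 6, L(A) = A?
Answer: 3/17 ≈ 0.17647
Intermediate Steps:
r(o) = 6 + o² + 6*o (r(o) = (o² + 6*o) + 6 = 6 + o² + 6*o)
x(l, y) = 1/51 (x(l, y) = 1/((6 + 4² + 6*4) + 5) = 1/((6 + 16 + 24) + 5) = 1/(46 + 5) = 1/51)
(6 - 1*(-3))*x(-4, 16) = (6 - 1*(-3))*(1/51) = (6 + 3)*(1/51) = 9*(1/51) = 3/17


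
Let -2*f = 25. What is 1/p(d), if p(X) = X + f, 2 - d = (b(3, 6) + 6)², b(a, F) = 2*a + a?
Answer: -2/471 ≈ -0.0042463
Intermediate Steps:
f = -25/2 (f = -½*25 = -25/2 ≈ -12.500)
b(a, F) = 3*a
d = -223 (d = 2 - (3*3 + 6)² = 2 - (9 + 6)² = 2 - 1*15² = 2 - 1*225 = 2 - 225 = -223)
p(X) = -25/2 + X (p(X) = X - 25/2 = -25/2 + X)
1/p(d) = 1/(-25/2 - 223) = 1/(-471/2) = -2/471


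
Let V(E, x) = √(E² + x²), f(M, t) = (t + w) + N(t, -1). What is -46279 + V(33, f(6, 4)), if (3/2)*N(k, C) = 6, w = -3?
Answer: -46279 + √1114 ≈ -46246.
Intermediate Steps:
N(k, C) = 4 (N(k, C) = (⅔)*6 = 4)
f(M, t) = 1 + t (f(M, t) = (t - 3) + 4 = (-3 + t) + 4 = 1 + t)
-46279 + V(33, f(6, 4)) = -46279 + √(33² + (1 + 4)²) = -46279 + √(1089 + 5²) = -46279 + √(1089 + 25) = -46279 + √1114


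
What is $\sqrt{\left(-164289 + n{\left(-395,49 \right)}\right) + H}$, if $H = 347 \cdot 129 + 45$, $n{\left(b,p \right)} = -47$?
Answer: $2 i \sqrt{29882} \approx 345.73 i$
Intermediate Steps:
$H = 44808$ ($H = 44763 + 45 = 44808$)
$\sqrt{\left(-164289 + n{\left(-395,49 \right)}\right) + H} = \sqrt{\left(-164289 - 47\right) + 44808} = \sqrt{-164336 + 44808} = \sqrt{-119528} = 2 i \sqrt{29882}$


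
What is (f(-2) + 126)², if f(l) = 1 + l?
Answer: 15625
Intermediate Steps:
(f(-2) + 126)² = ((1 - 2) + 126)² = (-1 + 126)² = 125² = 15625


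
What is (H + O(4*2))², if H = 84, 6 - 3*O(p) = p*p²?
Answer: 64516/9 ≈ 7168.4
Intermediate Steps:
O(p) = 2 - p³/3 (O(p) = 2 - p*p²/3 = 2 - p³/3)
(H + O(4*2))² = (84 + (2 - (4*2)³/3))² = (84 + (2 - ⅓*8³))² = (84 + (2 - ⅓*512))² = (84 + (2 - 512/3))² = (84 - 506/3)² = (-254/3)² = 64516/9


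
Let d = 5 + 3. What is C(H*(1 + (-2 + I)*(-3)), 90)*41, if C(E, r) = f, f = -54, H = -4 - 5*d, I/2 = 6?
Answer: -2214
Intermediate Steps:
I = 12 (I = 2*6 = 12)
d = 8
H = -44 (H = -4 - 5*8 = -4 - 40 = -44)
C(E, r) = -54
C(H*(1 + (-2 + I)*(-3)), 90)*41 = -54*41 = -2214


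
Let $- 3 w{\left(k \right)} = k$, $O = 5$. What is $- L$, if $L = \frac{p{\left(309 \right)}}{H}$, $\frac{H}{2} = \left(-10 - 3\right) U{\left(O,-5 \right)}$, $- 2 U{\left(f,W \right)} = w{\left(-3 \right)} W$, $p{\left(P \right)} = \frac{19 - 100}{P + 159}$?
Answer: $- \frac{9}{3380} \approx -0.0026627$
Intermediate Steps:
$w{\left(k \right)} = - \frac{k}{3}$
$p{\left(P \right)} = - \frac{81}{159 + P}$
$U{\left(f,W \right)} = - \frac{W}{2}$ ($U{\left(f,W \right)} = - \frac{\left(- \frac{1}{3}\right) \left(-3\right) W}{2} = - \frac{1 W}{2} = - \frac{W}{2}$)
$H = -65$ ($H = 2 \left(-10 - 3\right) \left(\left(- \frac{1}{2}\right) \left(-5\right)\right) = 2 \left(\left(-13\right) \frac{5}{2}\right) = 2 \left(- \frac{65}{2}\right) = -65$)
$L = \frac{9}{3380}$ ($L = \frac{\left(-81\right) \frac{1}{159 + 309}}{-65} = - \frac{81}{468} \left(- \frac{1}{65}\right) = \left(-81\right) \frac{1}{468} \left(- \frac{1}{65}\right) = \left(- \frac{9}{52}\right) \left(- \frac{1}{65}\right) = \frac{9}{3380} \approx 0.0026627$)
$- L = \left(-1\right) \frac{9}{3380} = - \frac{9}{3380}$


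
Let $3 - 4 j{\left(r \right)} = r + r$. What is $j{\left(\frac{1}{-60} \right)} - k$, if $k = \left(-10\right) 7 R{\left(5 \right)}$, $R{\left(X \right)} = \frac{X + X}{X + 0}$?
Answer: $\frac{16891}{120} \approx 140.76$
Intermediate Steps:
$R{\left(X \right)} = 2$ ($R{\left(X \right)} = \frac{2 X}{X} = 2$)
$k = -140$ ($k = \left(-10\right) 7 \cdot 2 = \left(-70\right) 2 = -140$)
$j{\left(r \right)} = \frac{3}{4} - \frac{r}{2}$ ($j{\left(r \right)} = \frac{3}{4} - \frac{r + r}{4} = \frac{3}{4} - \frac{2 r}{4} = \frac{3}{4} - \frac{r}{2}$)
$j{\left(\frac{1}{-60} \right)} - k = \left(\frac{3}{4} - \frac{1}{2 \left(-60\right)}\right) - -140 = \left(\frac{3}{4} - - \frac{1}{120}\right) + 140 = \left(\frac{3}{4} + \frac{1}{120}\right) + 140 = \frac{91}{120} + 140 = \frac{16891}{120}$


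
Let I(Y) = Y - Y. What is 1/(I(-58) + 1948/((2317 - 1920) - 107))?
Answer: 145/974 ≈ 0.14887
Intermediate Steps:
I(Y) = 0
1/(I(-58) + 1948/((2317 - 1920) - 107)) = 1/(0 + 1948/((2317 - 1920) - 107)) = 1/(0 + 1948/(397 - 107)) = 1/(0 + 1948/290) = 1/(0 + 1948*(1/290)) = 1/(0 + 974/145) = 1/(974/145) = 145/974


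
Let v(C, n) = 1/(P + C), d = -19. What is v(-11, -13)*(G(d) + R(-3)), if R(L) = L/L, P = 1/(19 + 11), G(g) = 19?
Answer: -600/329 ≈ -1.8237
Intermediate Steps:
P = 1/30 ≈ 0.033333
v(C, n) = 1/(1/30 + C)
R(L) = 1
v(-11, -13)*(G(d) + R(-3)) = (30/(1 + 30*(-11)))*(19 + 1) = (30/(1 - 330))*20 = (30/(-329))*20 = (30*(-1/329))*20 = -30/329*20 = -600/329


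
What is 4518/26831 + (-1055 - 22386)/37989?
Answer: -9332881/20801691 ≈ -0.44866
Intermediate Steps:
4518/26831 + (-1055 - 22386)/37989 = 4518*(1/26831) - 23441*1/37989 = 4518/26831 - 23441/37989 = -9332881/20801691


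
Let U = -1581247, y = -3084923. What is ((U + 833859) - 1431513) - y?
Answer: 906022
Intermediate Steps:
((U + 833859) - 1431513) - y = ((-1581247 + 833859) - 1431513) - 1*(-3084923) = (-747388 - 1431513) + 3084923 = -2178901 + 3084923 = 906022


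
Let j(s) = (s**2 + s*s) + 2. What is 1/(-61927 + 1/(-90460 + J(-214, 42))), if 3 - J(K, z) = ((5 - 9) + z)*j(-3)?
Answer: -91217/5648795160 ≈ -1.6148e-5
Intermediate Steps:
j(s) = 2 + 2*s**2 (j(s) = (s**2 + s**2) + 2 = 2*s**2 + 2 = 2 + 2*s**2)
J(K, z) = 83 - 20*z (J(K, z) = 3 - ((5 - 9) + z)*(2 + 2*(-3)**2) = 3 - (-4 + z)*(2 + 2*9) = 3 - (-4 + z)*(2 + 18) = 3 - (-4 + z)*20 = 3 - (-80 + 20*z) = 3 + (80 - 20*z) = 83 - 20*z)
1/(-61927 + 1/(-90460 + J(-214, 42))) = 1/(-61927 + 1/(-90460 + (83 - 20*42))) = 1/(-61927 + 1/(-90460 + (83 - 840))) = 1/(-61927 + 1/(-90460 - 757)) = 1/(-61927 + 1/(-91217)) = 1/(-61927 - 1/91217) = 1/(-5648795160/91217) = -91217/5648795160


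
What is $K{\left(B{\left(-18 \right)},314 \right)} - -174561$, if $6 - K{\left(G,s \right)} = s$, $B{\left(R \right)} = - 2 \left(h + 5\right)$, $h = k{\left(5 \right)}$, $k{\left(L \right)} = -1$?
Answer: $174253$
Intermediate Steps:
$h = -1$
$B{\left(R \right)} = -8$ ($B{\left(R \right)} = - 2 \left(-1 + 5\right) = \left(-2\right) 4 = -8$)
$K{\left(G,s \right)} = 6 - s$
$K{\left(B{\left(-18 \right)},314 \right)} - -174561 = \left(6 - 314\right) - -174561 = \left(6 - 314\right) + 174561 = -308 + 174561 = 174253$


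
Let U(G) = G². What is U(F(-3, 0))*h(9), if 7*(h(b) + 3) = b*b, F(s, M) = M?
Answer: 0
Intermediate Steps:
h(b) = -3 + b²/7 (h(b) = -3 + (b*b)/7 = -3 + b²/7)
U(F(-3, 0))*h(9) = 0²*(-3 + (⅐)*9²) = 0*(-3 + (⅐)*81) = 0*(-3 + 81/7) = 0*(60/7) = 0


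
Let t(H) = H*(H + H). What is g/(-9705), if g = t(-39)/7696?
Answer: -39/957560 ≈ -4.0729e-5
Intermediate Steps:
t(H) = 2*H² (t(H) = H*(2*H) = 2*H²)
g = 117/296 (g = (2*(-39)²)/7696 = (2*1521)*(1/7696) = 3042*(1/7696) = 117/296 ≈ 0.39527)
g/(-9705) = (117/296)/(-9705) = (117/296)*(-1/9705) = -39/957560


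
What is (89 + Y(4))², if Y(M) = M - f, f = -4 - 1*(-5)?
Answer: 8464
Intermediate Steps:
f = 1 (f = -4 + 5 = 1)
Y(M) = -1 + M (Y(M) = M - 1*1 = M - 1 = -1 + M)
(89 + Y(4))² = (89 + (-1 + 4))² = (89 + 3)² = 92² = 8464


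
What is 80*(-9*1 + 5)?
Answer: -320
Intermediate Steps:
80*(-9*1 + 5) = 80*(-9 + 5) = 80*(-4) = -320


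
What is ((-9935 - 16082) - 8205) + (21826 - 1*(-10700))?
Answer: -1696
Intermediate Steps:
((-9935 - 16082) - 8205) + (21826 - 1*(-10700)) = (-26017 - 8205) + (21826 + 10700) = -34222 + 32526 = -1696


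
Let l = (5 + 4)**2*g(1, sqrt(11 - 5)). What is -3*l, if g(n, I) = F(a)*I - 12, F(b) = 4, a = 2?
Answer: 2916 - 972*sqrt(6) ≈ 535.10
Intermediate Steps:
g(n, I) = -12 + 4*I (g(n, I) = 4*I - 12 = -12 + 4*I)
l = -972 + 324*sqrt(6) (l = (5 + 4)**2*(-12 + 4*sqrt(11 - 5)) = 9**2*(-12 + 4*sqrt(6)) = 81*(-12 + 4*sqrt(6)) = -972 + 324*sqrt(6) ≈ -178.37)
-3*l = -3*(-972 + 324*sqrt(6)) = 2916 - 972*sqrt(6)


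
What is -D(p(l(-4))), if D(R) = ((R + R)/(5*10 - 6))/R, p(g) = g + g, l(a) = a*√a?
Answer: -1/22 ≈ -0.045455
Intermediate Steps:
l(a) = a^(3/2)
p(g) = 2*g
D(R) = 1/22 (D(R) = ((2*R)/(50 - 6))/R = ((2*R)/44)/R = ((2*R)*(1/44))/R = (R/22)/R = 1/22)
-D(p(l(-4))) = -1*1/22 = -1/22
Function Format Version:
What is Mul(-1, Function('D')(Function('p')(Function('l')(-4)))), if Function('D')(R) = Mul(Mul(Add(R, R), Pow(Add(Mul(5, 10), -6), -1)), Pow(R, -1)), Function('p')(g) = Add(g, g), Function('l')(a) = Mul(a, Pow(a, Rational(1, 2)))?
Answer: Rational(-1, 22) ≈ -0.045455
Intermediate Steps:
Function('l')(a) = Pow(a, Rational(3, 2))
Function('p')(g) = Mul(2, g)
Function('D')(R) = Rational(1, 22) (Function('D')(R) = Mul(Mul(Mul(2, R), Pow(Add(50, -6), -1)), Pow(R, -1)) = Mul(Mul(Mul(2, R), Pow(44, -1)), Pow(R, -1)) = Mul(Mul(Mul(2, R), Rational(1, 44)), Pow(R, -1)) = Mul(Mul(Rational(1, 22), R), Pow(R, -1)) = Rational(1, 22))
Mul(-1, Function('D')(Function('p')(Function('l')(-4)))) = Mul(-1, Rational(1, 22)) = Rational(-1, 22)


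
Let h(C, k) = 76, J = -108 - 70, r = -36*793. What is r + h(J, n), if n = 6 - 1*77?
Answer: -28472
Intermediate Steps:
n = -71 (n = 6 - 77 = -71)
r = -28548
J = -178
r + h(J, n) = -28548 + 76 = -28472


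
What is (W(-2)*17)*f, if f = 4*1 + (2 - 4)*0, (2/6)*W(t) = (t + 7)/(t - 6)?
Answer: -255/2 ≈ -127.50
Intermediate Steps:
W(t) = 3*(7 + t)/(-6 + t) (W(t) = 3*((t + 7)/(t - 6)) = 3*((7 + t)/(-6 + t)) = 3*(7 + t)/(-6 + t))
f = 4 (f = 4 - 2*0 = 4 + 0 = 4)
(W(-2)*17)*f = ((3*(7 - 2)/(-6 - 2))*17)*4 = ((3*5/(-8))*17)*4 = ((3*(-1/8)*5)*17)*4 = -15/8*17*4 = -255/8*4 = -255/2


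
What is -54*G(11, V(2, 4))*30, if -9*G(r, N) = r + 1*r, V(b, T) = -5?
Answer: 3960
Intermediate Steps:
G(r, N) = -2*r/9 (G(r, N) = -(r + 1*r)/9 = -(r + r)/9 = -2*r/9)
-54*G(11, V(2, 4))*30 = -(-12)*11*30 = -54*(-22/9)*30 = 132*30 = 3960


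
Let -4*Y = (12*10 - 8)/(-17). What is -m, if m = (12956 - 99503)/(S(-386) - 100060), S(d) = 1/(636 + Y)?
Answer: -938169480/1084650383 ≈ -0.86495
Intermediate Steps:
Y = 28/17 (Y = -(12*10 - 8)/(4*(-17)) = -(120 - 8)*(-1)/(4*17) = -28*(-1)/17 = -¼*(-112/17) = 28/17 ≈ 1.6471)
S(d) = 17/10840 (S(d) = 1/(636 + 28/17) = 1/(10840/17) = 17/10840)
m = 938169480/1084650383 (m = (12956 - 99503)/(17/10840 - 100060) = -86547/(-1084650383/10840) = -86547*(-10840/1084650383) = 938169480/1084650383 ≈ 0.86495)
-m = -1*938169480/1084650383 = -938169480/1084650383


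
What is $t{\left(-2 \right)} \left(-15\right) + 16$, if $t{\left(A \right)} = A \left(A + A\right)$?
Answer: $-104$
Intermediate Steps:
$t{\left(A \right)} = 2 A^{2}$ ($t{\left(A \right)} = A 2 A = 2 A^{2}$)
$t{\left(-2 \right)} \left(-15\right) + 16 = 2 \left(-2\right)^{2} \left(-15\right) + 16 = 2 \cdot 4 \left(-15\right) + 16 = 8 \left(-15\right) + 16 = -120 + 16 = -104$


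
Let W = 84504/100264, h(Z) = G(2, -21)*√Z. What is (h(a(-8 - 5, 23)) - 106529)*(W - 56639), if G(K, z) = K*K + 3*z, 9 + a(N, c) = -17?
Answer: 75619187090696/12533 + 41880915416*I*√26/12533 ≈ 6.0336e+9 + 1.7039e+7*I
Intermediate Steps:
a(N, c) = -26 (a(N, c) = -9 - 17 = -26)
G(K, z) = K² + 3*z
h(Z) = -59*√Z (h(Z) = (2² + 3*(-21))*√Z = (4 - 63)*√Z = -59*√Z)
W = 10563/12533 (W = 84504*(1/100264) = 10563/12533 ≈ 0.84282)
(h(a(-8 - 5, 23)) - 106529)*(W - 56639) = (-59*I*√26 - 106529)*(10563/12533 - 56639) = (-59*I*√26 - 106529)*(-709846024/12533) = (-106529 - 59*I*√26)*(-709846024/12533) = 75619187090696/12533 + 41880915416*I*√26/12533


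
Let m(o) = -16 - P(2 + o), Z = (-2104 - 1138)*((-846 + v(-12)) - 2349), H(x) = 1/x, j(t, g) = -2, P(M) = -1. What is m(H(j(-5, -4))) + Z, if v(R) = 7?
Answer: 10335481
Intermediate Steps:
Z = 10335496 (Z = (-2104 - 1138)*((-846 + 7) - 2349) = -3242*(-839 - 2349) = -3242*(-3188) = 10335496)
m(o) = -15 (m(o) = -16 - 1*(-1) = -16 + 1 = -15)
m(H(j(-5, -4))) + Z = -15 + 10335496 = 10335481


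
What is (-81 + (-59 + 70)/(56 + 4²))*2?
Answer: -5821/36 ≈ -161.69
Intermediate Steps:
(-81 + (-59 + 70)/(56 + 4²))*2 = (-81 + 11/(56 + 16))*2 = (-81 + 11/72)*2 = -5821/72*2 = -5821/36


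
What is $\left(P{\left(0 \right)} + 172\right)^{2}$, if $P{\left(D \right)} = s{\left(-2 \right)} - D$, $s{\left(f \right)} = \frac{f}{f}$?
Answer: $29929$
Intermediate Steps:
$s{\left(f \right)} = 1$
$P{\left(D \right)} = 1 - D$
$\left(P{\left(0 \right)} + 172\right)^{2} = \left(\left(1 - 0\right) + 172\right)^{2} = \left(\left(1 + 0\right) + 172\right)^{2} = \left(1 + 172\right)^{2} = 173^{2} = 29929$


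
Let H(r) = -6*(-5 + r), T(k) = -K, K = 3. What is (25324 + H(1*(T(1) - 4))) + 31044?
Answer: 56440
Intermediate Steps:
T(k) = -3 (T(k) = -1*3 = -3)
H(r) = 30 - 6*r
(25324 + H(1*(T(1) - 4))) + 31044 = (25324 + (30 - 6*(-3 - 4))) + 31044 = (25324 + (30 - 6*(-7))) + 31044 = (25324 + (30 + 42)) + 31044 = (25324 + 72) + 31044 = 25396 + 31044 = 56440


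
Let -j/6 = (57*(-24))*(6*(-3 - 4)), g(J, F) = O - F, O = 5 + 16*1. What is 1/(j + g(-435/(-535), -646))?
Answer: -1/344069 ≈ -2.9064e-6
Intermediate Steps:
O = 21 (O = 5 + 16 = 21)
g(J, F) = 21 - F
j = -344736 (j = -6*57*(-24)*6*(-3 - 4) = -(-8208)*6*(-7) = -(-8208)*(-42) = -6*57456 = -344736)
1/(j + g(-435/(-535), -646)) = 1/(-344736 + (21 - 1*(-646))) = 1/(-344736 + (21 + 646)) = 1/(-344736 + 667) = 1/(-344069) = -1/344069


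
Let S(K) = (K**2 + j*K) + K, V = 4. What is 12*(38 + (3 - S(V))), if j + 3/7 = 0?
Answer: 1908/7 ≈ 272.57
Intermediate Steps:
j = -3/7 (j = -3/7 + 0 = -3/7 ≈ -0.42857)
S(K) = K**2 + 4*K/7 (S(K) = (K**2 - 3*K/7) + K = K**2 + 4*K/7)
12*(38 + (3 - S(V))) = 12*(38 + (3 - 4*(4 + 7*4)/7)) = 12*(38 + (3 - 4*(4 + 28)/7)) = 12*(38 + (3 - 4*32/7)) = 12*(38 + (3 - 1*128/7)) = 12*(38 + (3 - 128/7)) = 12*(38 - 107/7) = 12*(159/7) = 1908/7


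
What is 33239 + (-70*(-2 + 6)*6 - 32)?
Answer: 31527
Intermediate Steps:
33239 + (-70*(-2 + 6)*6 - 32) = 33239 + (-280*6 - 32) = 33239 + (-70*24 - 32) = 33239 + (-1680 - 32) = 33239 - 1712 = 31527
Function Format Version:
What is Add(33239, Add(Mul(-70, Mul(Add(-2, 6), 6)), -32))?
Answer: 31527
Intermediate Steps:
Add(33239, Add(Mul(-70, Mul(Add(-2, 6), 6)), -32)) = Add(33239, Add(Mul(-70, Mul(4, 6)), -32)) = Add(33239, Add(Mul(-70, 24), -32)) = Add(33239, Add(-1680, -32)) = Add(33239, -1712) = 31527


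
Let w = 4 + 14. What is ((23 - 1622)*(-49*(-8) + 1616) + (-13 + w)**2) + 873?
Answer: -3209894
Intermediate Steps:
w = 18
((23 - 1622)*(-49*(-8) + 1616) + (-13 + w)**2) + 873 = ((23 - 1622)*(-49*(-8) + 1616) + (-13 + 18)**2) + 873 = (-1599*(392 + 1616) + 5**2) + 873 = (-1599*2008 + 25) + 873 = (-3210792 + 25) + 873 = -3210767 + 873 = -3209894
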